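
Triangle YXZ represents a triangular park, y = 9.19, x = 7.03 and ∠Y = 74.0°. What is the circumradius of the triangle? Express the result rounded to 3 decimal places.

4.780

Law of sines: sin X = x·sin Y/y ≈ 0.73533.
Since y ≥ x, only the acute value applies: ∠X ≈ 47.33°.
Then ∠Z = 180° − ∠Y − ∠X ≈ 58.67°.
Law of sines gives z = y·sin Z/sin Y ≈ 8.1659.
Circumradius = y/(2 sin Y) ≈ 4.7802.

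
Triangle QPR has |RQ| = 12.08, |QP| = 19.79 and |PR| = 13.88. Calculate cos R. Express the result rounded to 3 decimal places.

-0.158

By the law of cosines, cos R = (|PR|² + |RQ|² − |QP|²) / (2·|PR|·|RQ|) ≈ -0.15824, so ∠R ≈ 1.730 rad.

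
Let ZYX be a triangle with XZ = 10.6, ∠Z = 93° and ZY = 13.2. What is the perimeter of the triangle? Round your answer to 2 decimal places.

By the law of cosines, YX² = XZ² + ZY² − 2·XZ·ZY·cos Z = 301.25, so YX ≈ 17.356.
Semiperimeter s = (17.356+10.6+13.2)/2 = 20.578.
Perimeter = 17.356 + 10.6 + 13.2 = 41.156.

perimeter ≈ 41.16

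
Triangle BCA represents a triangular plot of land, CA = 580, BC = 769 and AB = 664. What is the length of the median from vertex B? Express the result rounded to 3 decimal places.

Median from B: ½√(2·AB² + 2·BC² − CA²) ≈ 657.29.

m_B ≈ 657.289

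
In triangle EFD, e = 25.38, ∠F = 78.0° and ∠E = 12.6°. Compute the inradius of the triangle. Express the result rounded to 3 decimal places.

The third angle is ∠D = 180° − ∠E − ∠F = 89.40°.
Law of sines: f = e·sin F/sin E ≈ 113.8.
Law of sines: d = e·sin D/sin E ≈ 116.34.
Area = ½·e·f·sin D ≈ 1444.1.
Semiperimeter s = (25.38+113.8+116.34)/2 = 127.76.
Inradius = area/s = 1444.1/127.76 ≈ 11.303.

11.303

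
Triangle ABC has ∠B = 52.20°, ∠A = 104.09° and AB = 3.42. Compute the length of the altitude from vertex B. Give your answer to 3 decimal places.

3.317

The third angle is ∠C = 180° − ∠A − ∠B = 23.71°.
Law of sines: BC = AB·sin A/sin C ≈ 8.2493.
Law of sines: CA = AB·sin B/sin C ≈ 6.7204.
Area = ½·AB·BC·sin B ≈ 11.146.
The altitude from B has length 2·area/CA ≈ 3.3171.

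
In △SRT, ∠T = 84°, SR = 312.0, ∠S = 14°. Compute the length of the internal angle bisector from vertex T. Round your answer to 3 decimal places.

t_T ≈ 90.655

The third angle is ∠R = 180° − ∠T − ∠S = 82.00°.
Law of sines: RT = SR·sin S/sin T ≈ 75.895.
Law of sines: TS = SR·sin R/sin T ≈ 310.67.
The bisector from T has length 2·RT·TS·cos(∠T/2)/(RT+TS) ≈ 90.655.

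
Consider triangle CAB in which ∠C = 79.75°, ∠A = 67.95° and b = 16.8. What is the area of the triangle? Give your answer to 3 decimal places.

area ≈ 240.872

The third angle is ∠B = 180° − ∠C − ∠A = 32.30°.
Law of sines: c = b·sin C/sin B ≈ 30.938.
Law of sines: a = b·sin A/sin B ≈ 29.14.
Area = ½·b·c·sin A ≈ 240.87.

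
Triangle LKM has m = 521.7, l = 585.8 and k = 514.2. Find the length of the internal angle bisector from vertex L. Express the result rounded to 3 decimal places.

t_L ≈ 427.168

By the law of cosines, cos L = (k² + m² − l²) / (2·k·m) ≈ 0.36049, so ∠L ≈ 68.87°.
The bisector from L has length 2·k·m·cos(∠L/2)/(k+m) ≈ 427.17.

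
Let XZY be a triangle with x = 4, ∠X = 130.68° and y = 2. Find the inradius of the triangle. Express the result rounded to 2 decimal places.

Law of sines: sin Y = y·sin X/x ≈ 0.37918.
Since x ≥ y, only the acute value applies: ∠Y ≈ 22.28°.
Then ∠Z = 180° − ∠X − ∠Y ≈ 27.04°.
Law of sines gives z = x·sin Z/sin X ≈ 2.3976.
Area = ½·x·y·sin Z ≈ 1.8183.
Semiperimeter s = (4+2.3976+2)/2 = 4.1988.
Inradius = area/s = 1.8183/4.1988 ≈ 0.43304.

0.43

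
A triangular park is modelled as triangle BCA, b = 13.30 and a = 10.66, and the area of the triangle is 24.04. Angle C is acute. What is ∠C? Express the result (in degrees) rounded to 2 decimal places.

∠C ≈ 19.82°

From area = ½·a·b·sin C, we get sin C = 2·area/(a·b) ≈ 0.33912.
Taking the acute solution, ∠C ≈ 19.82°.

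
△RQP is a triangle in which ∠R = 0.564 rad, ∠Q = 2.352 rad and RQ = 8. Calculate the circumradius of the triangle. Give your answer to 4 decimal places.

The third angle is ∠P = π − ∠R − ∠Q = 0.226 rad.
Law of sines: QP = RQ·sin R/sin P ≈ 19.119.
Law of sines: PR = RQ·sin Q/sin P ≈ 25.395.
Circumradius = RQ/(2 sin P) ≈ 17.882.

17.8824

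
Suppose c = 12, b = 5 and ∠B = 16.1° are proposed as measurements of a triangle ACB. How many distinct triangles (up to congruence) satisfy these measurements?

c·sin B = 12·sin(16.1°) ≈ 3.328.
Since c sin B < b < c (3.328 < 5 < 12), two triangles exist.

2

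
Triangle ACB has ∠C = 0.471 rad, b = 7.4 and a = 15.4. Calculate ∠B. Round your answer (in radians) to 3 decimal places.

By the law of cosines, c² = b² + a² − 2·b·a·cos C = 88.817, so c ≈ 9.4243.
Law of cosines again: cos B = (a² + c² − b²)/(2·a·c) ≈ 0.93437, so ∠B ≈ 0.364 rad.

∠B ≈ 0.364 rad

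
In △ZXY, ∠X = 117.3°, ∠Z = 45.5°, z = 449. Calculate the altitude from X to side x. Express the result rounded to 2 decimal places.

h_X ≈ 132.77

The third angle is ∠Y = 180° − ∠Z − ∠X = 17.20°.
Law of sines: x = z·sin X/sin Z ≈ 559.4.
Law of sines: y = z·sin Y/sin Z ≈ 186.15.
Area = ½·z·x·sin Y ≈ 37136.
The altitude from X has length 2·area/x ≈ 132.77.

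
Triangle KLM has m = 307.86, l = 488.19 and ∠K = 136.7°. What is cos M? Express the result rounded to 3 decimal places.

By the law of cosines, k² = l² + m² − 2·l·m·cos K = 5.5187e+05, so k ≈ 742.88.
Law of cosines again: cos M = (k² + l² − m²)/(2·k·l) ≈ 0.95876, so ∠M ≈ 16.51°.

cos M ≈ 0.959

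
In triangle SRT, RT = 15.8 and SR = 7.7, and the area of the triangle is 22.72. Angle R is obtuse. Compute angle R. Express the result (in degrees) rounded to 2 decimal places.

From area = ½·SR·RT·sin R, we get sin R = 2·area/(SR·RT) ≈ 0.37350.
Taking the obtuse solution, ∠R ≈ 158.07°.

158.07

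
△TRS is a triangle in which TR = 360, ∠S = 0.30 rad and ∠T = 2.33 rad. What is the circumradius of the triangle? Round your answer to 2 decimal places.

The third angle is ∠R = π − ∠S − ∠T = 0.512 rad.
Law of sines: RS = TR·sin T/sin S ≈ 883.66.
Law of sines: ST = TR·sin R/sin S ≈ 596.39.
Circumradius = TR/(2 sin S) ≈ 609.1.

609.10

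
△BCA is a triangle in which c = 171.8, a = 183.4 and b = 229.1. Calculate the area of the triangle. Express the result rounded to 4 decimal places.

Semiperimeter s = (229.1 + 171.8 + 183.4)/2 = 292.15.
Heron's formula: area = √(292.15·63.05·120.35·108.75) ≈ 15527.

15526.8433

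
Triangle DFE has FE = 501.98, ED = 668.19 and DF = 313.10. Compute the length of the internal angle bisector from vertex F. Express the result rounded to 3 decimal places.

By the law of cosines, cos F = (DF² + FE² − ED²) / (2·DF·FE) ≈ -0.30687, so ∠F ≈ 107.87°.
The bisector from F has length 2·DF·FE·cos(∠F/2)/(DF+FE) ≈ 227.03.

227.034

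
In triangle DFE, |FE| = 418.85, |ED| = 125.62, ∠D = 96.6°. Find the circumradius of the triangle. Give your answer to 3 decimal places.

Law of sines: sin F = |ED|·sin D/|FE| ≈ 0.29793.
Since |FE| ≥ |ED|, only the acute value applies: ∠F ≈ 17.33°.
Then ∠E = 180° − ∠D − ∠F ≈ 66.07°.
Law of sines gives |DF| = |FE|·sin E/sin D ≈ 385.39.
Circumradius = |FE|/(2 sin D) ≈ 210.82.

210.822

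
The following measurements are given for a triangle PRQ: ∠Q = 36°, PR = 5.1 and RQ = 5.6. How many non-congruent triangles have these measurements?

RQ·sin Q = 5.6·sin(36°) ≈ 3.292.
Since RQ sin Q < PR < RQ (3.292 < 5.1 < 5.6), two triangles exist.

2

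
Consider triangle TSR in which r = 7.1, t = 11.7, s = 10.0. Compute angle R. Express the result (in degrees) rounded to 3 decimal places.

By the law of cosines, cos R = (t² + s² − r²) / (2·t·s) ≈ 0.79692, so ∠R ≈ 37.16°.

∠R ≈ 37.163°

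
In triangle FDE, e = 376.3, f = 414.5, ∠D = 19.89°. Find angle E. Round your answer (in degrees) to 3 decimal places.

By the law of cosines, d² = e² + f² − 2·e·f·cos D = 20068, so d ≈ 141.66.
Law of cosines again: cos E = (f² + d² − e²)/(2·f·d) ≈ 0.42811, so ∠E ≈ 64.65°.

64.652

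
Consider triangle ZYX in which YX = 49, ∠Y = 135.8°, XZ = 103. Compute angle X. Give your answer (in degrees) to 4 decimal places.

Law of sines: sin Z = YX·sin Y/XZ ≈ 0.33166.
Since XZ ≥ YX, only the acute value applies: ∠Z ≈ 19.37°.
Then ∠X = 180° − ∠Y − ∠Z ≈ 24.83°.

24.8304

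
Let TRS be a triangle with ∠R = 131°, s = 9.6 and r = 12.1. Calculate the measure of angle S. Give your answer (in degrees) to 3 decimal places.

Law of sines: sin S = s·sin R/r ≈ 0.59878.
Since r ≥ s, only the acute value applies: ∠S ≈ 36.78°.
Then ∠T = 180° − ∠R − ∠S ≈ 12.22°.

36.782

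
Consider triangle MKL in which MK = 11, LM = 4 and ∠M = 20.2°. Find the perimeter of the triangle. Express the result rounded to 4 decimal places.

By the law of cosines, KL² = LM² + MK² − 2·LM·MK·cos M = 54.413, so KL ≈ 7.3765.
Semiperimeter s = (7.3765+4+11)/2 = 11.188.
Perimeter = 7.3765 + 4 + 11 = 22.376.

22.3765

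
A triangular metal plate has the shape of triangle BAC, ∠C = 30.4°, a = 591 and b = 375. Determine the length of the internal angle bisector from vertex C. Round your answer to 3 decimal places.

By the law of cosines, c² = b² + a² − 2·b·a·cos C = 1.076e+05, so c ≈ 328.02.
The bisector from C has length 2·b·a·cos(∠C/2)/(b+a) ≈ 442.8.

442.799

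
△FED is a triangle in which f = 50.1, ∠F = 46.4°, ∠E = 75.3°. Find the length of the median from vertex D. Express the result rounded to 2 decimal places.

m_D ≈ 51.26

The third angle is ∠D = 180° − ∠F − ∠E = 58.30°.
Law of sines: e = f·sin E/sin F ≈ 66.918.
Law of sines: d = f·sin D/sin F ≈ 58.861.
Median from D: ½√(2·f² + 2·e² − d²) ≈ 51.263.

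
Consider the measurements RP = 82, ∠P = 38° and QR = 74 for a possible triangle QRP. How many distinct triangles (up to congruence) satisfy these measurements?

RP·sin P = 82·sin(38°) ≈ 50.48.
Since RP sin P < QR < RP (50.48 < 74 < 82), two triangles exist.

2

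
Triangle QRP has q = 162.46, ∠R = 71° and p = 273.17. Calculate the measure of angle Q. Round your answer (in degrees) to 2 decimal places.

By the law of cosines, r² = p² + q² − 2·p·q·cos R = 72118, so r ≈ 268.55.
Law of cosines again: cos Q = (r² + p² − q²)/(2·r·p) ≈ 0.82026, so ∠Q ≈ 34.89°.

∠Q ≈ 34.89°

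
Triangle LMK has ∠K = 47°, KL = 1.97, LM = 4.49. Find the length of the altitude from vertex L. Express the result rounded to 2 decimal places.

h_L ≈ 1.44

Law of sines: sin M = KL·sin K/LM ≈ 0.32088.
Since LM ≥ KL, only the acute value applies: ∠M ≈ 18.72°.
Then ∠L = 180° − ∠K − ∠M ≈ 114.28°.
Law of sines gives MK = LM·sin L/sin K ≈ 5.5961.
Area = ½·LM·KL·sin L ≈ 4.0313.
The altitude from L has length 2·area/MK ≈ 1.4408.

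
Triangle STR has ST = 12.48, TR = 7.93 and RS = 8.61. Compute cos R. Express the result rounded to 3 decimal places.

-0.137

By the law of cosines, cos R = (TR² + RS² − ST²) / (2·TR·RS) ≈ -0.13719, so ∠R ≈ 97.89°.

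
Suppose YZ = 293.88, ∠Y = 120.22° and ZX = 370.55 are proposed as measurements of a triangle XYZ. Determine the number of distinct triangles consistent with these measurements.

YZ·sin Y = 293.88·sin(120.22°) ≈ 253.9.
Since ∠Y is not acute, a triangle exists only if ZX > YZ; here ZX > YZ, so there is exactly one triangle.

1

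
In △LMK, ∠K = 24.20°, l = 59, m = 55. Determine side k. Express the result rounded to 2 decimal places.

By the law of cosines, k² = l² + m² − 2·l·m·cos K = 586.34, so k ≈ 24.214.

24.21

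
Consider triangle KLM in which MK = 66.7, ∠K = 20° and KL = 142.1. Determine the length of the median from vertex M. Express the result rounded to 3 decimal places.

m_M ≈ 24.301

By the law of cosines, LM² = MK² + KL² − 2·MK·KL·cos K = 6828.4, so LM ≈ 82.634.
Median from M: ½√(2·LM² + 2·MK² − KL²) ≈ 24.301.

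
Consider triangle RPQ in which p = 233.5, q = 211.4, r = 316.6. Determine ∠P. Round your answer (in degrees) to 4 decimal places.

By the law of cosines, cos P = (q² + r² − p²) / (2·q·r) ≈ 0.67536, so ∠P ≈ 47.52°.

∠P ≈ 47.5175°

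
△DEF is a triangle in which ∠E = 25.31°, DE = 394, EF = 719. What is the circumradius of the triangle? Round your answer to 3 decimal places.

R ≈ 467.836

By the law of cosines, FD² = DE² + EF² − 2·DE·EF·cos E = 1.6001e+05, so FD ≈ 400.01.
Area = ½·DE·EF·sin E ≈ 60555.
Circumradius = FD/(2 sin E) ≈ 467.84.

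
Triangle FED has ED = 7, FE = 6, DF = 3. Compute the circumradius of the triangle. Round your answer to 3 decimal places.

3.522

By the law of cosines, cos F = (DF² + FE² − ED²) / (2·DF·FE) ≈ -0.11111, so ∠F ≈ 96.38°.
Circumradius = ED/(2 sin F) ≈ 3.5218.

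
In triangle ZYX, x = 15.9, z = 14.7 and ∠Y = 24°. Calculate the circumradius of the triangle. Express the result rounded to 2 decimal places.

7.95

By the law of cosines, y² = x² + z² − 2·x·z·cos Y = 41.854, so y ≈ 6.4695.
Area = ½·x·z·sin Y ≈ 47.533.
Circumradius = y/(2 sin Y) ≈ 7.9529.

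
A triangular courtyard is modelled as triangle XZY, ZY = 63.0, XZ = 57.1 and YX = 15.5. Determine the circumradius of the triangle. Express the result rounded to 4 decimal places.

By the law of cosines, cos X = (YX² + XZ² − ZY²) / (2·YX·XZ) ≈ -0.26458, so ∠X ≈ 105.34°.
Circumradius = ZY/(2 sin X) ≈ 32.664.

32.6641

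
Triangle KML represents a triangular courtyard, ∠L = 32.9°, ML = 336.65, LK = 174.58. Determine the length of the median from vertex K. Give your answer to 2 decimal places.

m_K ≈ 97.29

By the law of cosines, KM² = ML² + LK² − 2·ML·LK·cos L = 45119, so KM ≈ 212.41.
Median from K: ½√(2·LK² + 2·KM² − ML²) ≈ 97.288.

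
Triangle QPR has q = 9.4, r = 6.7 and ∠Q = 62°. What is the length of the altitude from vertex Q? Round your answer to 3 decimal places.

h_Q ≈ 6.577

Law of sines: sin R = r·sin Q/q ≈ 0.62933.
Since q ≥ r, only the acute value applies: ∠R ≈ 39.00°.
Then ∠P = 180° − ∠Q − ∠R ≈ 79.00°.
Law of sines gives p = q·sin P/sin Q ≈ 10.451.
Area = ½·q·r·sin P ≈ 30.911.
The altitude from Q has length 2·area/q ≈ 6.5769.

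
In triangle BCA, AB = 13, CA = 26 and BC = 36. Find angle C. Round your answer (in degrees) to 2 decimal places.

By the law of cosines, cos C = (BC² + CA² − AB²) / (2·BC·CA) ≈ 0.96314, so ∠C ≈ 15.60°.

∠C ≈ 15.60°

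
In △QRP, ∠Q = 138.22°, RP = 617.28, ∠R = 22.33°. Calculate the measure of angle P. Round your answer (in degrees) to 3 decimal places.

The third angle is ∠P = 180° − ∠Q − ∠R = 19.45°.

19.450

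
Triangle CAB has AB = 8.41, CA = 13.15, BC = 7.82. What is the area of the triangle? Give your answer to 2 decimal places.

area ≈ 31.24

Semiperimeter s = (8.41 + 7.82 + 13.15)/2 = 14.69.
Heron's formula: area = √(14.69·6.28·6.87·1.54) ≈ 31.241.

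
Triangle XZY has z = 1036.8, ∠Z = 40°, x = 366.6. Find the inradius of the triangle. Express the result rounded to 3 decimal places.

112.885

Law of sines: sin X = x·sin Z/z ≈ 0.22728.
Since z ≥ x, only the acute value applies: ∠X ≈ 13.14°.
Then ∠Y = 180° − ∠Z − ∠X ≈ 126.86°.
Law of sines gives y = z·sin Y/sin Z ≈ 1290.5.
Area = ½·z·x·sin Y ≈ 1.5205e+05.
Semiperimeter s = (366.6+1036.8+1290.5)/2 = 1346.9.
Inradius = area/s = 1.5205e+05/1346.9 ≈ 112.88.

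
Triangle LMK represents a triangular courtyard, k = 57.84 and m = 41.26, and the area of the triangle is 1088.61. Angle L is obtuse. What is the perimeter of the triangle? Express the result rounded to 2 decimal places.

From area = ½·m·k·sin L, we get sin L = 2·area/(m·k) ≈ 0.91231.
Taking the obtuse solution, ∠L ≈ 1.993 rad.
Law of cosines then gives l ≈ 83.68.
Perimeter = 83.68 + 41.26 + 57.84 = 182.78.

perimeter ≈ 182.78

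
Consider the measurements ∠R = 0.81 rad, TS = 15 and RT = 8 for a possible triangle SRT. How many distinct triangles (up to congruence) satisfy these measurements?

RT·sin R = 8·sin(0.81 rad) ≈ 5.794.
Since TS ≥ RT, exactly one triangle exists.

1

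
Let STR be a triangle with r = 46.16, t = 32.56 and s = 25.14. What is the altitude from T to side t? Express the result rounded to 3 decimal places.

Semiperimeter p = (25.14 + 32.56 + 46.16)/2 = 51.93.
Heron's formula: area = √(51.93·26.79·19.37·5.77) ≈ 394.32.
The altitude from T has length 2·area/t ≈ 24.221.

24.221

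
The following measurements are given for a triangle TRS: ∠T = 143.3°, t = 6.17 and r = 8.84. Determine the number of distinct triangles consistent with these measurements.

r·sin T = 8.84·sin(143.3°) ≈ 5.283.
Since ∠T is not acute, a triangle exists only if t > r; here t ≤ r, so there is no triangle.

0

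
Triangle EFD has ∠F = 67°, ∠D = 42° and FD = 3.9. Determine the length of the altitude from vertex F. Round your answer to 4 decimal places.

2.6096

The third angle is ∠E = 180° − ∠F − ∠D = 71.00°.
Law of sines: DE = FD·sin F/sin E ≈ 3.7968.
Law of sines: EF = FD·sin D/sin E ≈ 2.76.
Area = ½·FD·DE·sin D ≈ 4.9541.
The altitude from F has length 2·area/DE ≈ 2.6096.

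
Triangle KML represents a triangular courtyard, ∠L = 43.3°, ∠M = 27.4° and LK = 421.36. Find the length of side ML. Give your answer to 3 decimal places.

864.146

The third angle is ∠K = 180° − ∠M − ∠L = 109.30°.
Law of sines: ML = LK·sin K/sin M ≈ 864.15.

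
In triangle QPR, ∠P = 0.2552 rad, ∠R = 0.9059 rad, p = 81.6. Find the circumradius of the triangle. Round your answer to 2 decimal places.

The third angle is ∠Q = π − ∠P − ∠R = 1.9805 rad.
Law of sines: q = p·sin Q/sin P ≈ 296.5.
Law of sines: r = p·sin R/sin P ≈ 254.39.
Circumradius = p/(2 sin P) ≈ 161.62.

161.62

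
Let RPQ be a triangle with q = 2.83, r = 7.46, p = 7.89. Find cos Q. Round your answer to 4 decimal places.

By the law of cosines, cos Q = (r² + p² − q²) / (2·r·p) ≈ 0.93354, so ∠Q ≈ 21.01°.

0.9335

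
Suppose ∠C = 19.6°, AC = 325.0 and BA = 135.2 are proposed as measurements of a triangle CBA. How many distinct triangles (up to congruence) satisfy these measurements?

AC·sin C = 325.0·sin(19.6°) ≈ 109.
Since AC sin C < BA < AC (109 < 135.2 < 325.0), two triangles exist.

2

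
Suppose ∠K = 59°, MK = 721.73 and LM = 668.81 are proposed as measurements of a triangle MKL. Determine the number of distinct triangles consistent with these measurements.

MK·sin K = 721.73·sin(59°) ≈ 618.6.
Since MK sin K < LM < MK (618.6 < 668.81 < 721.73), two triangles exist.

2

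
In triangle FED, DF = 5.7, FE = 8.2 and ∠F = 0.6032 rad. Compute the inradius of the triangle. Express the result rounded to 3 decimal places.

By the law of cosines, ED² = DF² + FE² − 2·DF·FE·cos F = 22.747, so ED ≈ 4.7694.
Area = ½·DF·FE·sin F ≈ 13.257.
Semiperimeter s = (4.7694+5.7+8.2)/2 = 9.3347.
Inradius = area/s = 13.257/9.3347 ≈ 1.4202.

r ≈ 1.420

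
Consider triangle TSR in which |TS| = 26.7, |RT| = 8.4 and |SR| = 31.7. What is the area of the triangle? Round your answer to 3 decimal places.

97.523

Semiperimeter s = (31.7 + 8.4 + 26.7)/2 = 33.4.
Heron's formula: area = √(33.4·1.7·25·6.7) ≈ 97.523.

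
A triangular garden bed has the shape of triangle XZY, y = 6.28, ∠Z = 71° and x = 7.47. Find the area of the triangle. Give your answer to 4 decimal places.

22.1779

Area = ½·y·x·sin Z ≈ 22.178.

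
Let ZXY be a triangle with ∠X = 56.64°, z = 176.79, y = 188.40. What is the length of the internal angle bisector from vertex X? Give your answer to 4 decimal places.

By the law of cosines, x² = y² + z² − 2·y·z·cos X = 30118, so x ≈ 173.55.
The bisector from X has length 2·y·z·cos(∠X/2)/(y+z) ≈ 160.58.

t_X ≈ 160.5781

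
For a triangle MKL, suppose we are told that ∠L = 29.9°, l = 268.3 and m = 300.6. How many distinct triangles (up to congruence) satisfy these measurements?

m·sin L = 300.6·sin(29.9°) ≈ 149.8.
Since m sin L < l < m (149.8 < 268.3 < 300.6), two triangles exist.

2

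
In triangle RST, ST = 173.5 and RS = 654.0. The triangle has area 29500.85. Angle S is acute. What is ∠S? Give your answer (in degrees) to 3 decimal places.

From area = ½·RS·ST·sin S, we get sin S = 2·area/(RS·ST) ≈ 0.51998.
Taking the acute solution, ∠S ≈ 31.33°.

∠S ≈ 31.331°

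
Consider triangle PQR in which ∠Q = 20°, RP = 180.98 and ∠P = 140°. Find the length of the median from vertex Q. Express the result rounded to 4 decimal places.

The third angle is ∠R = 180° − ∠P − ∠Q = 20.00°.
Law of sines: QR = RP·sin P/sin Q ≈ 340.13.
Law of sines: PQ = RP·sin R/sin Q ≈ 180.98.
Median from Q: ½√(2·PQ² + 2·QR² − RP²) ≈ 256.97.

m_Q ≈ 256.9689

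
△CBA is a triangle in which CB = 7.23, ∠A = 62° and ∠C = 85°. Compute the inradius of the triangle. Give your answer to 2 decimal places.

The third angle is ∠B = 180° − ∠A − ∠C = 33.00°.
Law of sines: BA = CB·sin C/sin A ≈ 8.1573.
Law of sines: AC = CB·sin B/sin A ≈ 4.4598.
Area = ½·CB·BA·sin B ≈ 16.061.
Semiperimeter s = (8.1573+4.4598+7.23)/2 = 9.9235.
Inradius = area/s = 16.061/9.9235 ≈ 1.6184.

r ≈ 1.62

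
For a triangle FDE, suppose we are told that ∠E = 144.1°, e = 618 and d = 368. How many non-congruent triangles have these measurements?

1

d·sin E = 368·sin(144.1°) ≈ 215.8.
Since ∠E is not acute, a triangle exists only if e > d; here e > d, so there is exactly one triangle.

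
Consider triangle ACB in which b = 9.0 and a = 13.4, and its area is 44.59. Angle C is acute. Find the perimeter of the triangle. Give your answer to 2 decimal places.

perimeter ≈ 32.31

From area = ½·b·a·sin C, we get sin C = 2·area/(b·a) ≈ 0.73947.
Taking the acute solution, ∠C ≈ 47.69°.
Law of cosines then gives c ≈ 9.9089.
Perimeter = 13.4 + 9.9089 + 9 = 32.309.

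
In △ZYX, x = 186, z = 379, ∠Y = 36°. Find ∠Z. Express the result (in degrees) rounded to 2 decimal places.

By the law of cosines, y² = x² + z² − 2·x·z·cos Y = 64175, so y ≈ 253.33.
Law of cosines again: cos Z = (y² + x² − z²)/(2·y·x) ≈ -0.47613, so ∠Z ≈ 118.43°.

∠Z ≈ 118.43°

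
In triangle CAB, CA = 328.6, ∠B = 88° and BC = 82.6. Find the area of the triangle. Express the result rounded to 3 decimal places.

area ≈ 13246.946

Law of sines: sin A = BC·sin B/CA ≈ 0.25122.
Since CA ≥ BC, only the acute value applies: ∠A ≈ 14.55°.
Then ∠C = 180° − ∠B − ∠A ≈ 77.45°.
Law of sines gives AB = CA·sin C/sin B ≈ 320.94.
Area = ½·CA·BC·sin C ≈ 13247.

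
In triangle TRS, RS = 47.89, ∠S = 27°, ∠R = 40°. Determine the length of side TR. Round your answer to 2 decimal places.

23.62

The third angle is ∠T = 180° − ∠R − ∠S = 113.00°.
Law of sines: TR = RS·sin S/sin T ≈ 23.619.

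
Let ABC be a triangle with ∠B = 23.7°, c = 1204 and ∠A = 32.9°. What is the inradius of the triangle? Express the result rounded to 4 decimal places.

147.6804

The third angle is ∠C = 180° − ∠A − ∠B = 123.40°.
Law of sines: a = c·sin A/sin C ≈ 783.35.
Law of sines: b = c·sin B/sin C ≈ 579.68.
Area = ½·c·a·sin B ≈ 1.8955e+05.
Semiperimeter s = (783.35+579.68+1204)/2 = 1283.5.
Inradius = area/s = 1.8955e+05/1283.5 ≈ 147.68.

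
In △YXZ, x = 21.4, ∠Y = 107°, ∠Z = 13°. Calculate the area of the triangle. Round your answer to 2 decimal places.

The third angle is ∠X = 180° − ∠Z − ∠Y = 60.00°.
Law of sines: y = x·sin Y/sin X ≈ 23.631.
Law of sines: z = x·sin Z/sin X ≈ 5.5587.
Area = ½·x·y·sin Z ≈ 56.879.

56.88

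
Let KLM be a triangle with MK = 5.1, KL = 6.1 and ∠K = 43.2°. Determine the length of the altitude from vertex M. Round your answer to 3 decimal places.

By the law of cosines, LM² = MK² + KL² − 2·MK·KL·cos K = 17.864, so LM ≈ 4.2265.
Area = ½·MK·KL·sin K ≈ 10.648.
The altitude from M has length 2·area/KL ≈ 3.4912.

h_M ≈ 3.491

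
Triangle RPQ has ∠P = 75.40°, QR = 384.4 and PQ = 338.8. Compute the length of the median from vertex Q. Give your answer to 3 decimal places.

Law of sines: sin R = PQ·sin P/QR ≈ 0.85291.
Since QR ≥ PQ, only the acute value applies: ∠R ≈ 58.53°.
Then ∠Q = 180° − ∠P − ∠R ≈ 46.07°.
Law of sines gives RP = QR·sin Q/sin P ≈ 286.08.
Median from Q: ½√(2·PQ² + 2·QR² − RP²) ≈ 332.89.

332.888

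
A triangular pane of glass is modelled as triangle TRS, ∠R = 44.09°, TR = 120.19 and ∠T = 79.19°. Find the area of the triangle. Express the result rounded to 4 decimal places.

The third angle is ∠S = 180° − ∠T − ∠R = 56.72°.
Law of sines: RS = TR·sin T/sin S ≈ 141.22.
Law of sines: ST = TR·sin R/sin S ≈ 100.03.
Area = ½·TR·RS·sin R ≈ 5904.8.

5904.7508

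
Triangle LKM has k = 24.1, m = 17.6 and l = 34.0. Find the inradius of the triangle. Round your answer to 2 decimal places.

5.32

Semiperimeter s = (34 + 24.1 + 17.6)/2 = 37.85.
Heron's formula: area = √(37.85·3.85·13.75·20.25) ≈ 201.43.
Inradius = area/s = 201.43/37.85 ≈ 5.3218.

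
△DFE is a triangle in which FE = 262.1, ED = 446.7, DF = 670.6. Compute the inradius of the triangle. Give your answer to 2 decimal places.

Semiperimeter s = (262.1 + 446.7 + 670.6)/2 = 689.7.
Heron's formula: area = √(689.7·427.6·243·19.1) ≈ 36997.
Inradius = area/s = 36997/689.7 ≈ 53.642.

53.64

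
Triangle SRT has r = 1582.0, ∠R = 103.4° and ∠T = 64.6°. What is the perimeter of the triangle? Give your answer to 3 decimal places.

3389.192

The third angle is ∠S = 180° − ∠R − ∠T = 12.00°.
Law of sines: s = r·sin S/sin R ≈ 338.12.
Law of sines: t = r·sin T/sin R ≈ 1469.1.
Semiperimeter p = (338.12+1582+1469.1)/2 = 1694.6.
Perimeter = 338.12 + 1582 + 1469.1 = 3389.2.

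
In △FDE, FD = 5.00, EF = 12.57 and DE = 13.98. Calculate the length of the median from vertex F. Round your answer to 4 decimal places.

Median from F: ½√(2·EF² + 2·FD² − DE²) ≈ 6.5301.

m_F ≈ 6.5301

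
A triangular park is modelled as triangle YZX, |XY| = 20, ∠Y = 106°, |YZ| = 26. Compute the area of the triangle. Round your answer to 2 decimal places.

Area = ½·|XY|·|YZ|·sin Y ≈ 249.93.

249.93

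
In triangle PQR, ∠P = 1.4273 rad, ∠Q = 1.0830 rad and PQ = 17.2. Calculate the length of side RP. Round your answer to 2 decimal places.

The third angle is ∠R = π − ∠P − ∠Q = 0.6313 rad.
Law of sines: RP = PQ·sin Q/sin R ≈ 25.744.

25.74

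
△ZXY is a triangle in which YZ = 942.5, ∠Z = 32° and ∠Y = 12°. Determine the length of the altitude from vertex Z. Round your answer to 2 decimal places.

The third angle is ∠X = 180° − ∠Y − ∠Z = 136.00°.
Law of sines: XY = YZ·sin Z/sin X ≈ 718.98.
Law of sines: ZX = YZ·sin Y/sin X ≈ 282.09.
Area = ½·YZ·XY·sin Y ≈ 70445.
The altitude from Z has length 2·area/XY ≈ 195.96.

195.96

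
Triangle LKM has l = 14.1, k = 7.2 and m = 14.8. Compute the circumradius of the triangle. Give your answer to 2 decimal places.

7.49

By the law of cosines, cos L = (k² + m² − l²) / (2·k·m) ≈ 0.33817, so ∠L ≈ 1.226 rad.
Circumradius = l/(2 sin L) ≈ 7.4913.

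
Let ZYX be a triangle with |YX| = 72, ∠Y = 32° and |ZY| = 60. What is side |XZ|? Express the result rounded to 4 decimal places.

38.1689

By the law of cosines, |XZ|² = |ZY|² + |YX|² − 2·|ZY|·|YX|·cos Y = 1456.9, so |XZ| ≈ 38.169.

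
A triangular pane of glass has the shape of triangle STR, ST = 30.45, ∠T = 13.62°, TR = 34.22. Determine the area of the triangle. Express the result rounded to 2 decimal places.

area ≈ 122.69

Area = ½·ST·TR·sin T ≈ 122.69.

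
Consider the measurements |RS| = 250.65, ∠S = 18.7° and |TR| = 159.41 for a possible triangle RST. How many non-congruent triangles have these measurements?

2

|RS|·sin S = 250.65·sin(18.7°) ≈ 80.36.
Since |RS| sin S < |TR| < |RS| (80.36 < 159.41 < 250.65), two triangles exist.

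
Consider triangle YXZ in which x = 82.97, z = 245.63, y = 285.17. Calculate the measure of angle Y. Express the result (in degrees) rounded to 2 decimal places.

By the law of cosines, cos Y = (x² + z² − y²) / (2·x·z) ≈ -0.34602, so ∠Y ≈ 110.24°.

∠Y ≈ 110.24°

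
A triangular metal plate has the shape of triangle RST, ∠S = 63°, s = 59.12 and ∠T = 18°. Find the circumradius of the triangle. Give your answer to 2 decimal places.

The third angle is ∠R = 180° − ∠S − ∠T = 99.00°.
Law of sines: r = s·sin R/sin S ≈ 65.535.
Law of sines: t = s·sin T/sin S ≈ 20.504.
Circumradius = s/(2 sin S) ≈ 33.176.

33.18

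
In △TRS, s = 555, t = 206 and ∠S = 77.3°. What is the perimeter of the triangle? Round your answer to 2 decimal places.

1323.63

Law of sines: sin T = t·sin S/s ≈ 0.36209.
Since s ≥ t, only the acute value applies: ∠T ≈ 21.23°.
Then ∠R = 180° − ∠S − ∠T ≈ 81.47°.
Law of sines gives r = s·sin R/sin S ≈ 562.63.
Semiperimeter p = (206+562.63+555)/2 = 661.81.
Perimeter = 206 + 562.63 + 555 = 1323.6.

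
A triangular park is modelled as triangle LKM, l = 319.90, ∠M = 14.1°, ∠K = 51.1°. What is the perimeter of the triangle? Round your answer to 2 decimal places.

The third angle is ∠L = 180° − ∠K − ∠M = 114.80°.
Law of sines: k = l·sin K/sin L ≈ 274.25.
Law of sines: m = l·sin M/sin L ≈ 85.85.
Semiperimeter s = (319.9+274.25+85.85)/2 = 340.
Perimeter = 319.9 + 274.25 + 85.85 = 680.

perimeter ≈ 680.00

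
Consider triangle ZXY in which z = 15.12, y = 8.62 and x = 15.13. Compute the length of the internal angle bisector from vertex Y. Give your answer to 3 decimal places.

By the law of cosines, cos Y = (z² + x² − y²) / (2·z·x) ≈ 0.83760, so ∠Y ≈ 33.11°.
The bisector from Y has length 2·z·x·cos(∠Y/2)/(z+x) ≈ 14.498.

14.498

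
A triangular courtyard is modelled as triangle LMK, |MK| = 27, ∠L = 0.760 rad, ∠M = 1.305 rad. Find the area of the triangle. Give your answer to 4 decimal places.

The third angle is ∠K = π − ∠L − ∠M = 1.077 rad.
Law of sines: |KL| = |MK|·sin M/sin L ≈ 37.815.
Law of sines: |LM| = |MK|·sin K/sin L ≈ 34.502.
Area = ½·|MK|·|KL|·sin K ≈ 449.42.

449.4243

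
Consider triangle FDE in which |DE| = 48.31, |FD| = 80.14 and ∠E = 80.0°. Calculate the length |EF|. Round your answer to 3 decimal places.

Law of sines: sin F = |DE|·sin E/|FD| ≈ 0.59366.
Since |FD| ≥ |DE|, only the acute value applies: ∠F ≈ 36.42°.
Then ∠D = 180° − ∠E − ∠F ≈ 63.58°.
Law of sines gives |EF| = |FD|·sin D/sin E ≈ 72.879.

72.879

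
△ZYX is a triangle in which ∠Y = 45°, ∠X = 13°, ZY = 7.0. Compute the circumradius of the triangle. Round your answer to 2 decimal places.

The third angle is ∠Z = 180° − ∠Y − ∠X = 122.00°.
Law of sines: YX = ZY·sin Z/sin X ≈ 26.389.
Law of sines: XZ = ZY·sin Y/sin X ≈ 22.004.
Circumradius = ZY/(2 sin X) ≈ 15.559.

R ≈ 15.56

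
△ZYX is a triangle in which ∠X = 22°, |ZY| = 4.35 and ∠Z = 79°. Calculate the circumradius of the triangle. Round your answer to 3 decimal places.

The third angle is ∠Y = 180° − ∠X − ∠Z = 79.00°.
Law of sines: |YX| = |ZY|·sin Z/sin X ≈ 11.399.
Law of sines: |XZ| = |ZY|·sin Y/sin X ≈ 11.399.
Circumradius = |ZY|/(2 sin X) ≈ 5.8061.

R ≈ 5.806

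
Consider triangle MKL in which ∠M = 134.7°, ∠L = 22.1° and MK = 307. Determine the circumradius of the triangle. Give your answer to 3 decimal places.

The third angle is ∠K = 180° − ∠L − ∠M = 23.20°.
Law of sines: KL = MK·sin M/sin L ≈ 580.01.
Law of sines: LM = MK·sin K/sin L ≈ 321.46.
Circumradius = MK/(2 sin L) ≈ 408.

408.001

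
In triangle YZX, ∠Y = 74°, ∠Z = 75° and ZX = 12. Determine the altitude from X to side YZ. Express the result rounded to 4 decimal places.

The third angle is ∠X = 180° − ∠Y − ∠Z = 31.00°.
Law of sines: XY = ZX·sin Z/sin Y ≈ 12.058.
Law of sines: YZ = ZX·sin X/sin Y ≈ 6.4295.
Area = ½·ZX·XY·sin X ≈ 37.263.
The altitude from X has length 2·area/YZ ≈ 11.591.

h_X ≈ 11.5911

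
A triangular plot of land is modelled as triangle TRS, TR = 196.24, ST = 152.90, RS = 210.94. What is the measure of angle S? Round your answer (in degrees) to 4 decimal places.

By the law of cosines, cos S = (RS² + ST² − TR²) / (2·RS·ST) ≈ 0.45522, so ∠S ≈ 62.92°.

62.9211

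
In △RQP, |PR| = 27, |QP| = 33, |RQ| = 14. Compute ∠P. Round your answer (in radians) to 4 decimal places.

∠P ≈ 0.4270 rad

By the law of cosines, cos P = (|QP|² + |PR|² − |RQ|²) / (2·|QP|·|PR|) ≈ 0.91021, so ∠P ≈ 0.427 rad.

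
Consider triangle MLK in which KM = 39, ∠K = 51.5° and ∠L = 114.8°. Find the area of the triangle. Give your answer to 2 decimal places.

The third angle is ∠M = 180° − ∠L − ∠K = 13.70°.
Law of sines: LK = KM·sin M/sin L ≈ 10.175.
Law of sines: ML = KM·sin K/sin L ≈ 33.622.
Area = ½·KM·LK·sin K ≈ 155.28.

area ≈ 155.28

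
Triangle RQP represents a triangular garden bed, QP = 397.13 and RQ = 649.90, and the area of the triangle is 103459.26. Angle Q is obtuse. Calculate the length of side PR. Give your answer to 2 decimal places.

942.66

From area = ½·RQ·QP·sin Q, we get sin Q = 2·area/(RQ·QP) ≈ 0.80172.
Taking the obtuse solution, ∠Q ≈ 126.71°.
Law of cosines then gives PR ≈ 942.66.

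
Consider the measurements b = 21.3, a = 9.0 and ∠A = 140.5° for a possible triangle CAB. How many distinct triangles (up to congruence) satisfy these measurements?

b·sin A = 21.3·sin(140.5°) ≈ 13.55.
Since ∠A is not acute, a triangle exists only if a > b; here a ≤ b, so there is no triangle.

0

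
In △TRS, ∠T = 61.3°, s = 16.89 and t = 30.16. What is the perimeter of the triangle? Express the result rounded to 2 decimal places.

Law of sines: sin S = s·sin T/t ≈ 0.49121.
Since t ≥ s, only the acute value applies: ∠S ≈ 29.42°.
Then ∠R = 180° − ∠T − ∠S ≈ 89.28°.
Law of sines gives r = t·sin R/sin T ≈ 34.382.
Semiperimeter p = (30.16+34.382+16.89)/2 = 40.716.
Perimeter = 30.16 + 34.382 + 16.89 = 81.432.

perimeter ≈ 81.43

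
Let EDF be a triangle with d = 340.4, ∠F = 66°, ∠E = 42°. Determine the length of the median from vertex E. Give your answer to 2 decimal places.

The third angle is ∠D = 180° − ∠F − ∠E = 72.00°.
Law of sines: e = d·sin E/sin D ≈ 239.49.
Law of sines: f = d·sin F/sin D ≈ 326.97.
Median from E: ½√(2·d² + 2·f² − e²) ≈ 311.53.

m_E ≈ 311.53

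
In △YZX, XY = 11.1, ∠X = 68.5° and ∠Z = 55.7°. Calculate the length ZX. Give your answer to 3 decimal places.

The third angle is ∠Y = 180° − ∠Z − ∠X = 55.80°.
Law of sines: ZX = XY·sin Y/sin Z ≈ 11.113.

11.113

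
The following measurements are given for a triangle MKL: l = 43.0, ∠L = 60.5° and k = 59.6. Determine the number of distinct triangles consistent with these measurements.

k·sin L = 59.6·sin(60.5°) ≈ 51.87.
Since l = 43.0 < 51.87 = k sin L, no triangle exists.

0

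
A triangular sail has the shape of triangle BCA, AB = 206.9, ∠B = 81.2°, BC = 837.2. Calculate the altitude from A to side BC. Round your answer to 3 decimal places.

h_A ≈ 204.464

By the law of cosines, CA² = AB² + BC² − 2·AB·BC·cos B = 6.9071e+05, so CA ≈ 831.09.
Area = ½·AB·BC·sin B ≈ 85589.
The altitude from A has length 2·area/BC ≈ 204.46.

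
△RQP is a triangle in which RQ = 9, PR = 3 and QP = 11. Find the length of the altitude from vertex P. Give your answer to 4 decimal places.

Semiperimeter s = (11 + 3 + 9)/2 = 11.5.
Heron's formula: area = √(11.5·0.5·8.5·2.5) ≈ 11.054.
The altitude from P has length 2·area/RQ ≈ 2.4564.

2.4564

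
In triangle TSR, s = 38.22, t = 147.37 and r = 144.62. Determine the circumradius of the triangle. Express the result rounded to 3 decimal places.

By the law of cosines, cos T = (s² + r² − t²) / (2·s·r) ≈ 0.05950, so ∠T ≈ 1.511 rad.
Circumradius = t/(2 sin T) ≈ 73.816.

73.816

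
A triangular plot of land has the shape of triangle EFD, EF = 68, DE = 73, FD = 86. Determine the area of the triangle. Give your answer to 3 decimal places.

2398.267

Semiperimeter s = (86 + 73 + 68)/2 = 113.5.
Heron's formula: area = √(113.5·27.5·40.5·45.5) ≈ 2398.3.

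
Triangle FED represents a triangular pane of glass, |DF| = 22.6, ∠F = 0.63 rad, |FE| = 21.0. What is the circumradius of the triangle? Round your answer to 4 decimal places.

By the law of cosines, |ED|² = |DF|² + |FE|² − 2·|DF|·|FE|·cos F = 184.78, so |ED| ≈ 13.593.
Area = ½·|DF|·|FE|·sin F ≈ 139.8.
Circumradius = |ED|/(2 sin F) ≈ 11.537.

R ≈ 11.5365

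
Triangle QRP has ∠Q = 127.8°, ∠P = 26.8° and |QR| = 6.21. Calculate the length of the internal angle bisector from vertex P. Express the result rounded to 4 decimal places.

The third angle is ∠R = 180° − ∠P − ∠Q = 25.40°.
Law of sines: |RP| = |QR|·sin Q/sin P ≈ 10.883.
Law of sines: |PQ| = |QR|·sin R/sin P ≈ 5.9078.
The bisector from P has length 2·|RP|·|PQ|·cos(∠P/2)/(|RP|+|PQ|) ≈ 7.4498.

7.4498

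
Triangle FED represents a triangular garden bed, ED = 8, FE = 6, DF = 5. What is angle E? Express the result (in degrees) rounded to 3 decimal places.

38.625

By the law of cosines, cos E = (FE² + ED² − DF²) / (2·FE·ED) ≈ 0.78125, so ∠E ≈ 38.62°.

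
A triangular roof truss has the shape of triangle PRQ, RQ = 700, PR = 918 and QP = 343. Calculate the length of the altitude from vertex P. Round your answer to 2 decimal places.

Semiperimeter s = (700 + 343 + 918)/2 = 980.5.
Heron's formula: area = √(980.5·280.5·637.5·62.5) ≈ 1.0468e+05.
The altitude from P has length 2·area/RQ ≈ 299.09.

299.09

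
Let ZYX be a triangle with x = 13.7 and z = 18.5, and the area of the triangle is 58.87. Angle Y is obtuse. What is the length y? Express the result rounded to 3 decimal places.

31.286

From area = ½·x·z·sin Y, we get sin Y = 2·area/(x·z) ≈ 0.46455.
Taking the obtuse solution, ∠Y ≈ 152.32°.
Law of cosines then gives y ≈ 31.286.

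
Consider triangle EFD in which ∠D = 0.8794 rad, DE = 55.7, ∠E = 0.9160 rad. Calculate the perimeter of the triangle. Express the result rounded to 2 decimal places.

The third angle is ∠F = π − ∠D − ∠E = 1.3462 rad.
Law of sines: FD = DE·sin E/sin F ≈ 45.318.
Law of sines: EF = DE·sin D/sin F ≈ 44.014.
Semiperimeter s = (45.318+55.7+44.014)/2 = 72.516.
Perimeter = 45.318 + 55.7 + 44.014 = 145.03.

perimeter ≈ 145.03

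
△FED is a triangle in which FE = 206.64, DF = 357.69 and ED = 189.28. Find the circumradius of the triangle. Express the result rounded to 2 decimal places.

By the law of cosines, cos F = (DF² + FE² − ED²) / (2·DF·FE) ≈ 0.91199, so ∠F ≈ 24.22°.
Circumradius = ED/(2 sin F) ≈ 230.7.

230.70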